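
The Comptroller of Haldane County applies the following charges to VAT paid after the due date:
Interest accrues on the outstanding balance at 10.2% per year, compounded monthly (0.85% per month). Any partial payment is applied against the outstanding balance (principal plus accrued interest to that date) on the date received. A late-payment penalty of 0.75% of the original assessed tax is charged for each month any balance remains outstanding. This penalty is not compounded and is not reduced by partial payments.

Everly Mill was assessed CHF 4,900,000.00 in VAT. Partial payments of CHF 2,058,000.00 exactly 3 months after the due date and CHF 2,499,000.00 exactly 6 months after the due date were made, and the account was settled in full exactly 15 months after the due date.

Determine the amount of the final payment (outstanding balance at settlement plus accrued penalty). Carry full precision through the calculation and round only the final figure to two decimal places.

CHF 1,139,760.41

Balance at month 3: CHF 4,900,000.0000 × (1 + 0.0085)^3 = CHF 5,026,015.0842…
After CHF 2,058,000.00 payment: CHF 5,026,015.0842… − CHF 2,058,000.00 = CHF 2,968,015.0842…
Balance at month 6: CHF 2,968,015.0842… × (1 + 0.0085)^3 = CHF 3,044,344.6089…
After CHF 2,499,000.00 payment: CHF 3,044,344.6089… − CHF 2,499,000.00 = CHF 545,344.6089…
Balance at month 15: CHF 545,344.6089… × (1 + 0.0085)^9 = CHF 588,510.4069…
Penalty: 15 × 0.75% × CHF 4,900,000.00 = CHF 551,250.00
Final settlement = outstanding balance + penalty = CHF 588,510.4069… + CHF 551,250.00 = CHF 1,139,760.41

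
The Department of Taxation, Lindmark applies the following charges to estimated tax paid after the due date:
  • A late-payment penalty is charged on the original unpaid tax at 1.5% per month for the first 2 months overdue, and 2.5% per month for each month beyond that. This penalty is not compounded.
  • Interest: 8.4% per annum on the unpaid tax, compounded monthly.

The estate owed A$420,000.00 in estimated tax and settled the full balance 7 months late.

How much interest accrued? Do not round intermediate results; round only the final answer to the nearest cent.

Interest (8.4%/yr ÷ 12 = 0.7%/month): A$420,000.00 × ((1 + 0.007)^7 − 1) = A$21,017.2575…

A$21,017.26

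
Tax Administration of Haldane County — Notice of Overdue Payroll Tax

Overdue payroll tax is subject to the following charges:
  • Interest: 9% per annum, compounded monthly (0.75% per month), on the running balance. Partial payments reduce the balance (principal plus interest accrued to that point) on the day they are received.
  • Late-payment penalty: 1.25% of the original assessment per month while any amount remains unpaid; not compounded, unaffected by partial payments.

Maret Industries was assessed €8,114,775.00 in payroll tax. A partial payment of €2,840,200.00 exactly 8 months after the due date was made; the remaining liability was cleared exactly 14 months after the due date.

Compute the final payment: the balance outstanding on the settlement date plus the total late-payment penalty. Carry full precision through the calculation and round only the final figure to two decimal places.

Balance at month 8: €8,114,775.0000 × (1 + 0.0075)^8 = €8,614,635.7903…
After €2,840,200.00 payment: €8,614,635.7903… − €2,840,200.00 = €5,774,435.7903…
Balance at month 14: €5,774,435.7903… × (1 + 0.0075)^6 = €6,039,206.5778…
Penalty: 14 × 1.25% × €8,114,775.00 = €1,420,085.63…
Final settlement = outstanding balance + penalty = €6,039,206.5778… + €1,420,085.63… = €7,459,292.20

€7,459,292.20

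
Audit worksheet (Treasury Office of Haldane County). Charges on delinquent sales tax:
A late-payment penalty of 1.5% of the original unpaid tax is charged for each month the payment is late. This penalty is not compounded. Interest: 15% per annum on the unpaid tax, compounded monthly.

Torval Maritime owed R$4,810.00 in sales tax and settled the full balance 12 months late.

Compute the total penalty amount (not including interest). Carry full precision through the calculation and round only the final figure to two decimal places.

Late-payment penalty: 12 × 1.5% × R$4,810.00 = R$865.80

R$865.80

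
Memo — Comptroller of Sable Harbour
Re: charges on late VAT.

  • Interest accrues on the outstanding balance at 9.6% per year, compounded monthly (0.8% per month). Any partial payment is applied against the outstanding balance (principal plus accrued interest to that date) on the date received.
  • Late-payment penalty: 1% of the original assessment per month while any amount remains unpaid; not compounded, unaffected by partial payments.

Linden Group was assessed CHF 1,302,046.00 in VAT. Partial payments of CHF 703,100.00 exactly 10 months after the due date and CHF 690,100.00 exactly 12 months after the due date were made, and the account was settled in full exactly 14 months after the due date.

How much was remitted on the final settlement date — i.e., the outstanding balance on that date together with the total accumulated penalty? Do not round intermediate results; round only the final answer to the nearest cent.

Balance at month 10: CHF 1,302,046.0000 × (1 + 0.008)^10 = CHF 1,410,040.7010…
After CHF 703,100.00 payment: CHF 1,410,040.7010… − CHF 703,100.00 = CHF 706,940.7010…
Balance at month 12: CHF 706,940.7010… × (1 + 0.008)^2 = CHF 718,296.9964…
After CHF 690,100.00 payment: CHF 718,296.9964… − CHF 690,100.00 = CHF 28,196.9964…
Balance at month 14: CHF 28,196.9964… × (1 + 0.008)^2 = CHF 28,649.9529…
Penalty: 14 × 1% × CHF 1,302,046.00 = CHF 182,286.44
Final settlement = outstanding balance + penalty = CHF 28,649.9529… + CHF 182,286.44 = CHF 210,936.39

CHF 210,936.39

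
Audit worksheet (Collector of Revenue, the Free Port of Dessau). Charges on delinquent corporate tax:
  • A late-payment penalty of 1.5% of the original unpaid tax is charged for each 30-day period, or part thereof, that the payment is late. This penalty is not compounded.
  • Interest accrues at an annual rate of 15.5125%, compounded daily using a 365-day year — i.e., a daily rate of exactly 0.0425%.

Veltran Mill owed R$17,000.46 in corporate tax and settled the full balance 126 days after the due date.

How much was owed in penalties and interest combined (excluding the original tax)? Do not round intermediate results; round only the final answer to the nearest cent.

Penalty periods: ⌈126/30⌉ = 5; penalty = 5 × 1.5% × R$17,000.46 = R$1,275.03…
Interest: R$17,000.46 × ((1 + 0.000425)^126 − 1) = R$17,000.46 × 0.05499774… = R$934.9869…
Penalties + interest = R$1,275.0345 + R$934.9869… = R$2,210.02

R$2,210.02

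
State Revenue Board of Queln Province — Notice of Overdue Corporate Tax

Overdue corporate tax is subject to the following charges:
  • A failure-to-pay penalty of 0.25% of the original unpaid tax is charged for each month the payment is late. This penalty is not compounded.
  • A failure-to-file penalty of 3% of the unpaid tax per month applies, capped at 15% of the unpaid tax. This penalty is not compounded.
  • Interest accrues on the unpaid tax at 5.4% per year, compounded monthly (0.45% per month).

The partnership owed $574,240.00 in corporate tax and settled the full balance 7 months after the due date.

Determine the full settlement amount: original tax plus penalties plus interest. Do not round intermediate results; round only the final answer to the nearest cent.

Failure-to-file: 7 × 3% × $574,240.00 = $120,590.40, capped at 15% × $574,240.00 = $86,136.00
Failure-to-pay penalty: 7 × 0.25% × $574,240.00 = $10,049.20
Interest: $574,240.00 × ((1 + 0.0045)^7 − 1) = $574,240.00 × 0.0319285… = $18,334.5953…
Total = $574,240.00 + $96,185.2000 + $18,334.5953… = $688,759.80

$688,759.80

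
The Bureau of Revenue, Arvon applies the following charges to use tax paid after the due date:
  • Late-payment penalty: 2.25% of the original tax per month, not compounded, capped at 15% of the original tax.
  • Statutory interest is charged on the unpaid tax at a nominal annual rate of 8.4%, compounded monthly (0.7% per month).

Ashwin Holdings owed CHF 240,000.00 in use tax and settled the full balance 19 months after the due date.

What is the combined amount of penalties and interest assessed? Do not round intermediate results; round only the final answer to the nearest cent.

CHF 70,013.01

Penalty (uncapped): 19 × 2.25% × CHF 240,000.00 = CHF 102,600.00; cap = 15% × CHF 240,000.00 = CHF 36,000.00 → penalty = CHF 36,000.00
Interest: CHF 240,000.00 × ((1 + 0.007)^19 − 1) = CHF 240,000.00 × 0.1417209… = CHF 34,013.0093…
Penalties + interest = CHF 36,000.0000 + CHF 34,013.0093… = CHF 70,013.01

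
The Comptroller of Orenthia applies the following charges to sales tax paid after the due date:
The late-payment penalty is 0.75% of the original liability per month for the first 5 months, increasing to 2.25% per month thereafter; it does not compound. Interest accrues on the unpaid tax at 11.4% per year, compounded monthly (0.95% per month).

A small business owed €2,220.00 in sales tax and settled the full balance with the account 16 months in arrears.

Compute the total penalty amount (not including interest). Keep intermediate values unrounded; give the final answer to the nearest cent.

Penalty, months 1–5: 5 × 0.75% × €2,220.00 = €83.25
Penalty, months 6–16: 11 × 2.25% × €2,220.00 = €549.45
Total penalty = €83.25 + €549.45 = €632.70

€632.70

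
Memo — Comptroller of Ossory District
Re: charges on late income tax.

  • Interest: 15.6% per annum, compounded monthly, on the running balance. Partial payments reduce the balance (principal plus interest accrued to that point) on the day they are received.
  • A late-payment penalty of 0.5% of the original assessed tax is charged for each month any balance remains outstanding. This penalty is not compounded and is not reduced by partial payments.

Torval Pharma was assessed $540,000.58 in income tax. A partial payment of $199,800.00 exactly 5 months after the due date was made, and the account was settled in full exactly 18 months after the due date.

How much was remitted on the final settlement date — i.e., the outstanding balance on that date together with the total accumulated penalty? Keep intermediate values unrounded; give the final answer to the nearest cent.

$493,610.93

Monthly rate = 15.6% ÷ 12 = 1.3%
Balance at month 5: $540,000.5800 × (1 + 0.013)^5 = $576,025.1598…
After $199,800.00 payment: $576,025.1598… − $199,800.00 = $376,225.1598…
Balance at month 18: $376,225.1598… × (1 + 0.013)^13 = $445,010.8758…
Penalty: 18 × 0.5% × $540,000.58 = $48,600.05…
Final settlement = outstanding balance + penalty = $445,010.8758… + $48,600.05… = $493,610.93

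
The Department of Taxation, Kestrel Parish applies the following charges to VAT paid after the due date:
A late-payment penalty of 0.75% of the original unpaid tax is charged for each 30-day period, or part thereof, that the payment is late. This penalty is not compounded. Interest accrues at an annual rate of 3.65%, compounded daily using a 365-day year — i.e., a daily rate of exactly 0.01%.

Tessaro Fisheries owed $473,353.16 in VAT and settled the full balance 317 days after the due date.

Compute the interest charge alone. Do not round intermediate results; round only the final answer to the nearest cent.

$15,244.89

Interest: $473,353.16 × ((1 + 0.0001)^317 − 1) = $473,353.16 × 0.03220616… = $15,244.8879…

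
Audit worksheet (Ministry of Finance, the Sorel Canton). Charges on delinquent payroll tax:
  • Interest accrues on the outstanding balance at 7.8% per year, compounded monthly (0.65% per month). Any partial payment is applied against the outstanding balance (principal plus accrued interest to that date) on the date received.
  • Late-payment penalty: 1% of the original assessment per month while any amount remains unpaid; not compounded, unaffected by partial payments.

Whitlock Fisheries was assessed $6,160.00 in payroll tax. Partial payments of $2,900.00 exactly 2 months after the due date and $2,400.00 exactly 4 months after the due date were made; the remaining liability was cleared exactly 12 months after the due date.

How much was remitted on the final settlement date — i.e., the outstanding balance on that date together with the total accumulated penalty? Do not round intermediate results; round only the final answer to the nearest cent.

Balance at month 2: $6,160.0000 × (1 + 0.0065)^2 = $6,240.3403…
After $2,900.00 payment: $6,240.3403… − $2,900.00 = $3,340.3403…
Balance at month 4: $3,340.3403… × (1 + 0.0065)^2 = $3,383.9058…
After $2,400.00 payment: $3,383.9058… − $2,400.00 = $983.9058…
Balance at month 12: $983.9058… × (1 + 0.0065)^8 = $1,036.2481…
Penalty: 12 × 1% × $6,160.00 = $739.20
Final settlement = outstanding balance + penalty = $1,036.2481… + $739.20 = $1,775.45

$1,775.45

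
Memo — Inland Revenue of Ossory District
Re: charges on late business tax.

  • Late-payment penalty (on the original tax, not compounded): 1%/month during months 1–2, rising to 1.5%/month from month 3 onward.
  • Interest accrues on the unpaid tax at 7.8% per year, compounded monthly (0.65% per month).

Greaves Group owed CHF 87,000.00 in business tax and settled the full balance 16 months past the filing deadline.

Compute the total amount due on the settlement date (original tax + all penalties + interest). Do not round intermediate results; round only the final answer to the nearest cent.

Penalty, months 1–2: 2 × 1% × CHF 87,000.00 = CHF 1,740.00
Penalty, months 3–16: 14 × 1.5% × CHF 87,000.00 = CHF 18,270.00
Interest: CHF 87,000.00 × ((1 + 0.0065)^16 − 1) = CHF 87,000.00 × 0.1092271… = CHF 9,502.7568…
Total = CHF 87,000.00 + CHF 20,010.0000 + CHF 9,502.7568… = CHF 116,512.76

CHF 116,512.76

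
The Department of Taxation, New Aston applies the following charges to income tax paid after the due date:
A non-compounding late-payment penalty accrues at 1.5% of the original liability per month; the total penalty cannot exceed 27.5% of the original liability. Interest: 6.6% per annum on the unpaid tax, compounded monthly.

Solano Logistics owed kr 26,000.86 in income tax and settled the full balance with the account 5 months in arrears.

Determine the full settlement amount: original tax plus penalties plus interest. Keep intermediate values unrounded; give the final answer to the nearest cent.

kr 28,673.86

Penalty: 5 × 1.5% × kr 26,000.86 = kr 1,950.06… (below the 27.5% cap of kr 7,150.24…)
Interest (6.6%/yr ÷ 12 = 0.55%/month): kr 26,000.86 × ((1 + 0.0055)^5 − 1) = kr 722.9323…
Total = kr 26,000.86 + kr 1,950.0645 + kr 722.9323… = kr 28,673.86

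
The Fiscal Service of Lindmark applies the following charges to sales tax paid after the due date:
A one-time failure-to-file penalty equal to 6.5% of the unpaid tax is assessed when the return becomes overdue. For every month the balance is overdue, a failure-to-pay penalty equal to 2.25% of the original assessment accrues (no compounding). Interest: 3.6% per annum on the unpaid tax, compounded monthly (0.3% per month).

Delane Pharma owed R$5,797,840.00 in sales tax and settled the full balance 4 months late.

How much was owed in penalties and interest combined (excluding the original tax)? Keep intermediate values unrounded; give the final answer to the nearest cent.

R$968,552.99

Failure-to-file penalty: 6.5% × R$5,797,840.00 = R$376,859.60
Failure-to-pay penalty = 2.25% × R$5,797,840.00 × 4 mo = R$521,805.60
Interest: R$5,797,840.00 × ((1 + 0.003)^4 − 1) = R$5,797,840.00 × 0.0120541… = R$69,887.7900…
Penalties + interest = R$898,665.2000 + R$69,887.7900… = R$968,552.99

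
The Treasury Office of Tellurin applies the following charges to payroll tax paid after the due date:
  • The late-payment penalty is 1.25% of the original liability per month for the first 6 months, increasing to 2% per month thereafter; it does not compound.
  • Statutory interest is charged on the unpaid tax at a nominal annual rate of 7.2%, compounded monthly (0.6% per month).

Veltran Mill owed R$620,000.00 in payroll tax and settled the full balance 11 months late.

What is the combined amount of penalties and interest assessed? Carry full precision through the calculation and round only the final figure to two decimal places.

R$150,669.96

Penalty, months 1–6: 6 × 1.25% × R$620,000.00 = R$46,500.00
Penalty, months 7–11: 5 × 2% × R$620,000.00 = R$62,000.00
Interest: R$620,000.00 × ((1 + 0.006)^11 − 1) = R$620,000.00 × 0.0680161… = R$42,169.9642…
Penalties + interest = R$108,500.0000 + R$42,169.9642… = R$150,669.96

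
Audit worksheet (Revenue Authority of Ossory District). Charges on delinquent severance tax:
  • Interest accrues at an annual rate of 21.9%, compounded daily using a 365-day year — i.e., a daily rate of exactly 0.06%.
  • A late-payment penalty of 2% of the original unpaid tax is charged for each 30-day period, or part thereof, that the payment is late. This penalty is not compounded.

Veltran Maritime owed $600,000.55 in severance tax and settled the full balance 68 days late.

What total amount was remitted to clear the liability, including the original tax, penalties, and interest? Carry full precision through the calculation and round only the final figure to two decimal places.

Penalty periods: ⌈68/30⌉ = 3; penalty = 3 × 2% × $600,000.55 = $36,000.03…
Interest: $600,000.55 × ((1 + 0.0006)^68 − 1) = $600,000.55 × 0.04163101… = $24,978.6297…
Total = $600,000.55 + $36,000.0330 + $24,978.6297… = $660,979.21

$660,979.21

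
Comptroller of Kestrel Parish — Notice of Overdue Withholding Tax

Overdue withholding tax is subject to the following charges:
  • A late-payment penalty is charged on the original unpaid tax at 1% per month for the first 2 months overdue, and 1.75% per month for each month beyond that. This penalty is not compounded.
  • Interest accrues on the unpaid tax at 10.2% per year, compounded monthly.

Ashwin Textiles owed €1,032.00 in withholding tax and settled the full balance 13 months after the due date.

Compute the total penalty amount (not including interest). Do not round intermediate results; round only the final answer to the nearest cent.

Penalty, months 1–2: 2 × 1% × €1,032.00 = €20.64
Penalty, months 3–13: 11 × 1.75% × €1,032.00 = €198.66
Total penalty = €20.64 + €198.66 = €219.30

€219.30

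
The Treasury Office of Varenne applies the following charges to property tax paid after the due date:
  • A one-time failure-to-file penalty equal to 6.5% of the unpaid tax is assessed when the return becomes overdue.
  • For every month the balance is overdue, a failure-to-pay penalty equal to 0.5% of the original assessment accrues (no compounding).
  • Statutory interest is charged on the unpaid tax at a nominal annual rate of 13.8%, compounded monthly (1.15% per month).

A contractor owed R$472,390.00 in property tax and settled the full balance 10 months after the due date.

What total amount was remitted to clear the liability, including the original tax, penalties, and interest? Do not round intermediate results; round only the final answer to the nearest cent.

Failure-to-file penalty: 6.5% × R$472,390.00 = R$30,705.35
Failure-to-pay penalty = 0.5% × R$472,390.00 × 10 mo = R$23,619.50
Interest: R$472,390.00 × ((1 + 0.0115)^10 − 1) = R$472,390.00 × 0.1211375… = R$57,224.1337…
Total = R$472,390.00 + R$54,324.8500 + R$57,224.1337… = R$583,938.98

R$583,938.98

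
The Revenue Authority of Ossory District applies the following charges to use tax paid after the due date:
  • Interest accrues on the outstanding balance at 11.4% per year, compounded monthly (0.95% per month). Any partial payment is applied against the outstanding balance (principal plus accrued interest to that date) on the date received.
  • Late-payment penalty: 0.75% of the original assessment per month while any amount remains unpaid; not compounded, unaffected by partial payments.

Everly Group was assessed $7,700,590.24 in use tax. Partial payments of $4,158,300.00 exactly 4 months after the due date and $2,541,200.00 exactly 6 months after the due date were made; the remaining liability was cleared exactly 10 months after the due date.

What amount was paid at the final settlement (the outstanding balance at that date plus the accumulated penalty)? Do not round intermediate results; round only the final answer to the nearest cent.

Balance at month 4: $7,700,590.2400 × (1 + 0.0095)^4 = $7,997,409.0106…
After $4,158,300.00 payment: $7,997,409.0106… − $4,158,300.00 = $3,839,109.0106…
Balance at month 6: $3,839,109.0106… × (1 + 0.0095)^2 = $3,912,398.5614…
After $2,541,200.00 payment: $3,912,398.5614… − $2,541,200.00 = $1,371,198.5614…
Balance at month 10: $1,371,198.5614… × (1 + 0.0095)^4 = $1,424,051.3245…
Penalty: 10 × 0.75% × $7,700,590.24 = $577,544.27…
Final settlement = outstanding balance + penalty = $1,424,051.3245… + $577,544.27… = $2,001,595.59

$2,001,595.59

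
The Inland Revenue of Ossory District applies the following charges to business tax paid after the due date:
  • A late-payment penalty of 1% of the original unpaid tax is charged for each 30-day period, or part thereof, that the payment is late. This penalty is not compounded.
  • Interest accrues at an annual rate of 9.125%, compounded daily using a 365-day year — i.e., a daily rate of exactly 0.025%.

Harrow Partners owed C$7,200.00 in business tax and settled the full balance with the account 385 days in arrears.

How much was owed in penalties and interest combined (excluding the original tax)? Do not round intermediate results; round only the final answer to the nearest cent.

C$1,663.35

Penalty periods: ⌈385/30⌉ = 13; penalty = 13 × 1% × C$7,200.00 = C$936.00
Interest: C$7,200.00 × ((1 + 0.00025)^385 − 1) = C$7,200.00 × 0.10102104… = C$727.3515…
Penalties + interest = C$936.0000 + C$727.3515… = C$1,663.35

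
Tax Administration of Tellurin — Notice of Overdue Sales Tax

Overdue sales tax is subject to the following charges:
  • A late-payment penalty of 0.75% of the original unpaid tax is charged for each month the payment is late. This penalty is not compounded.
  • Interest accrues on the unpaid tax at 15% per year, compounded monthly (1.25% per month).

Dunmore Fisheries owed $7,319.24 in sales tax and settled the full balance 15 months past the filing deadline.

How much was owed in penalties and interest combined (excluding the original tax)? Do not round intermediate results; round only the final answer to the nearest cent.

Late-payment penalty: 15 × 0.75% × $7,319.24 = $823.41…
Interest: $7,319.24 × ((1 + 0.0125)^15 − 1) = $7,319.24 × 0.2048292… = $1,499.1939…
Penalties + interest = $823.4145 + $1,499.1939… = $2,322.61

$2,322.61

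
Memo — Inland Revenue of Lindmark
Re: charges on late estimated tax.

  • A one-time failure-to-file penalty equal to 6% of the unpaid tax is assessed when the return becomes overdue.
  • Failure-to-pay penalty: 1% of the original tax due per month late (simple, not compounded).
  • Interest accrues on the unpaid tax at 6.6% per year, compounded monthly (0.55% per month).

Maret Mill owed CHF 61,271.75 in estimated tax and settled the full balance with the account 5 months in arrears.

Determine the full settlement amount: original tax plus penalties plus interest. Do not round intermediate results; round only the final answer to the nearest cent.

CHF 69,715.25

Failure-to-file penalty: 6% × CHF 61,271.75 = CHF 3,676.31…
Failure-to-pay penalty: 5 × 1% × CHF 61,271.75 = CHF 3,063.59…
Interest: CHF 61,271.75 × ((1 + 0.0055)^5 − 1) = CHF 61,271.75 × 0.0278042… = CHF 1,703.6101…
Total = CHF 61,271.75 + CHF 6,739.8925 + CHF 1,703.6101… = CHF 69,715.25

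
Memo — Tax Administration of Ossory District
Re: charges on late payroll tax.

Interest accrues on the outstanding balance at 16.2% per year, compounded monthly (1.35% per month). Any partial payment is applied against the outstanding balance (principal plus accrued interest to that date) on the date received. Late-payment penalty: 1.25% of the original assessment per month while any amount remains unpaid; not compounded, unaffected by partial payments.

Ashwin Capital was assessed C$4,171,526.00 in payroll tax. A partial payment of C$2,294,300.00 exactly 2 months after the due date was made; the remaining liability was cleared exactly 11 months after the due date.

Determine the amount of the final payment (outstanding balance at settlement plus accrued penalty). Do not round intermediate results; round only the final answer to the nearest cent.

Balance at month 2: C$4,171,526.0000 × (1 + 0.0135)^2 = C$4,284,917.4626…
After C$2,294,300.00 payment: C$4,284,917.4626… − C$2,294,300.00 = C$1,990,617.4626…
Balance at month 11: C$1,990,617.4626… × (1 + 0.0135)^9 = C$2,245,957.7738…
Penalty: 11 × 1.25% × C$4,171,526.00 = C$573,584.83…
Final settlement = outstanding balance + penalty = C$2,245,957.7738… + C$573,584.83… = C$2,819,542.60

C$2,819,542.60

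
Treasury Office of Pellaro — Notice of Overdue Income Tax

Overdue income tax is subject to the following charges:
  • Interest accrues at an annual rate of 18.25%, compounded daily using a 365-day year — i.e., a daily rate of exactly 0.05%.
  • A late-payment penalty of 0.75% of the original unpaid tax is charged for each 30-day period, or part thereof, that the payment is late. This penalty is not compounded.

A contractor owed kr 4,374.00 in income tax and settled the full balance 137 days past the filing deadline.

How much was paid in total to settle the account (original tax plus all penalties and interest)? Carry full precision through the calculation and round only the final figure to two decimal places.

kr 4,848.06

Penalty periods: ⌈137/30⌉ = 5; penalty = 5 × 0.75% × kr 4,374.00 = kr 164.03…
Interest: kr 4,374.00 × ((1 + 0.0005)^137 − 1) = kr 4,374.00 × 0.07088229… = kr 310.0391…
Total = kr 4,374.00 + kr 164.0250 + kr 310.0391… = kr 4,848.06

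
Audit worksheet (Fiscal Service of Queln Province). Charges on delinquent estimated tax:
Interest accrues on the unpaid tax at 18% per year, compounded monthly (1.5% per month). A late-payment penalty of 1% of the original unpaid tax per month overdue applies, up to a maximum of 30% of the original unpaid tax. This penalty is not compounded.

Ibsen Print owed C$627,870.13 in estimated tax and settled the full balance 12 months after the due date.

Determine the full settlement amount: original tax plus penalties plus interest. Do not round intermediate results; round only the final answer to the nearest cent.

C$826,037.35

Penalty: 12 × 1% × C$627,870.13 = C$75,344.42… (below the 30% cap of C$188,361.04…)
Interest: C$627,870.13 × ((1 + 0.015)^12 − 1) = C$627,870.13 × 0.1956182… = C$122,822.8067…
Total = C$627,870.13 + C$75,344.4156 + C$122,822.8067… = C$826,037.35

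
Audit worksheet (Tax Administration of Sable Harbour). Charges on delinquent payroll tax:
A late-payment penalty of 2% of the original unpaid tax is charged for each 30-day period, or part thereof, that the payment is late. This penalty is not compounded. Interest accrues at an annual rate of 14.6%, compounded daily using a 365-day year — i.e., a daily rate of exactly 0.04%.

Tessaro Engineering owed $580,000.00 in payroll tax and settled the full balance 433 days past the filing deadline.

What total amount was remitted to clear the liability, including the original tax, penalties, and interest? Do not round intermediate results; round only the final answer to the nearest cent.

$863,656.38

Penalty periods: ⌈433/30⌉ = 15; penalty = 15 × 2% × $580,000.00 = $174,000.00
Interest: $580,000.00 × ((1 + 0.0004)^433 − 1) = $580,000.00 × 0.18906272… = $109,656.3795…
Total = $580,000.00 + $174,000.0000 + $109,656.3795… = $863,656.38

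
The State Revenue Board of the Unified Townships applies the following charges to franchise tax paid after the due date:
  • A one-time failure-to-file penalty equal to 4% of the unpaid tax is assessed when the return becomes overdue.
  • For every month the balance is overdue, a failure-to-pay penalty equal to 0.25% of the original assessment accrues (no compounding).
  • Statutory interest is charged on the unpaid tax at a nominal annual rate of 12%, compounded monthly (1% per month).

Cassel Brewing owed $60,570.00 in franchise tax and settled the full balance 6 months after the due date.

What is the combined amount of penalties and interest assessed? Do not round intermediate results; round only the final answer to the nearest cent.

$7,057.63

Failure-to-file penalty: 4% × $60,570.00 = $2,422.80
Failure-to-pay penalty = 0.25% × $60,570.00 × 6 mo = $908.55
Interest: $60,570.00 × ((1 + 0.01)^6 − 1) = $60,570.00 × 0.0615202… = $3,726.2755…
Penalties + interest = $3,331.3500 + $3,726.2755… = $7,057.63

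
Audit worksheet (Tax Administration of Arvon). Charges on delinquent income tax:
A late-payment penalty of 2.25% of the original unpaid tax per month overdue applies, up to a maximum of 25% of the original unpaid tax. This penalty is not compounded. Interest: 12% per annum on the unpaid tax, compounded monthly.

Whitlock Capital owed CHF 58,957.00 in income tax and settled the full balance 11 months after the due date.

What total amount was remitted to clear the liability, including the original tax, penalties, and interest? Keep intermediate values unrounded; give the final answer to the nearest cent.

Penalty: 11 × 2.25% × CHF 58,957.00 = CHF 14,591.86… (below the 25% cap of CHF 14,739.25)
Interest (12%/yr ÷ 12 = 1%/month): CHF 58,957.00 × ((1 + 0.01)^11 − 1) = CHF 6,819.4587…
Total = CHF 58,957.00 + CHF 14,591.8575 + CHF 6,819.4587… = CHF 80,368.32

CHF 80,368.32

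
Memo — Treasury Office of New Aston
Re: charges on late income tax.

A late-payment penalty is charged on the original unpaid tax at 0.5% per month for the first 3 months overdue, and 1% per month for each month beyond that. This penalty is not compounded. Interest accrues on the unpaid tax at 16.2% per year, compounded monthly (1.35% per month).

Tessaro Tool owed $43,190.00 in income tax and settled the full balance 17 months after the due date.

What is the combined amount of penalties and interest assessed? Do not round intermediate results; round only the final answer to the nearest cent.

Penalty, months 1–3: 3 × 0.5% × $43,190.00 = $647.85
Penalty, months 4–17: 14 × 1% × $43,190.00 = $6,046.60
Interest: $43,190.00 × ((1 + 0.0135)^17 − 1) = $43,190.00 × 0.2560410… = $11,058.4090…
Penalties + interest = $6,694.4500 + $11,058.4090… = $17,752.86

$17,752.86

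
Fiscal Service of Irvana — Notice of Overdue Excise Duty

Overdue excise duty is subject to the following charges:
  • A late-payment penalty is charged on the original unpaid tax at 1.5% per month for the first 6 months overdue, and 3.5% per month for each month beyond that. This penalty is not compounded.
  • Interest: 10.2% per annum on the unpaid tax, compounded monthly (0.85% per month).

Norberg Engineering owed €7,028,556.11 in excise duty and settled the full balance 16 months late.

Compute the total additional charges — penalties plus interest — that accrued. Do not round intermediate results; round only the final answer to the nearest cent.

Penalty, months 1–6: 6 × 1.5% × €7,028,556.11 = €632,570.05…
Penalty, months 7–16: 10 × 3.5% × €7,028,556.11 = €2,459,994.64…
Interest: €7,028,556.11 × ((1 + 0.0085)^16 − 1) = €7,028,556.11 × 0.1450236… = €1,019,306.5618…
Penalties + interest = €3,092,564.6884 + €1,019,306.5618… = €4,111,871.25

€4,111,871.25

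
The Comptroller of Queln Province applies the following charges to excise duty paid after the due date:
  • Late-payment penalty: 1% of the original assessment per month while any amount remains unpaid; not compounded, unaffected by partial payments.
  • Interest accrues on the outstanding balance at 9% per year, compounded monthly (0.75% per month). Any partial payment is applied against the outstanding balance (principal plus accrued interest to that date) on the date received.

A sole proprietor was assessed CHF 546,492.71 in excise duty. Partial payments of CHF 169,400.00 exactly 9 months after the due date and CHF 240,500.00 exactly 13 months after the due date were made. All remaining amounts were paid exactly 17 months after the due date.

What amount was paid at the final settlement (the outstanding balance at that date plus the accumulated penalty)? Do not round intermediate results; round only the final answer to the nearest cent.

CHF 285,784.51

Balance at month 9: CHF 546,492.7100 × (1 + 0.0075)^9 = CHF 584,507.2015…
After CHF 169,400.00 payment: CHF 584,507.2015… − CHF 169,400.00 = CHF 415,107.2015…
Balance at month 13: CHF 415,107.2015… × (1 + 0.0075)^4 = CHF 427,701.2180…
After CHF 240,500.00 payment: CHF 427,701.2180… − CHF 240,500.00 = CHF 187,201.2180…
Balance at month 17: CHF 187,201.2180… × (1 + 0.0075)^4 = CHF 192,880.7515…
Penalty: 17 × 1% × CHF 546,492.71 = CHF 92,903.76…
Final settlement = outstanding balance + penalty = CHF 192,880.7515… + CHF 92,903.76… = CHF 285,784.51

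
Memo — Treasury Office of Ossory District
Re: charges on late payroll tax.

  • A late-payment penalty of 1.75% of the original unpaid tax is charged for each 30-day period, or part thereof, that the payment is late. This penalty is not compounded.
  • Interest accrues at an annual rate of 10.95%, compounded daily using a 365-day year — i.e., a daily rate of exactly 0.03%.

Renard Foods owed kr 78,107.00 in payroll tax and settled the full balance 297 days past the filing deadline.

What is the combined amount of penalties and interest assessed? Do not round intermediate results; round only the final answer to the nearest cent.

kr 20,946.37

Penalty periods: ⌈297/30⌉ = 10; penalty = 10 × 1.75% × kr 78,107.00 = kr 13,668.73…
Interest: kr 78,107.00 × ((1 + 0.0003)^297 − 1) = kr 78,107.00 × 0.09317536… = kr 7,277.6480…
Penalties + interest = kr 13,668.7250 + kr 7,277.6480… = kr 20,946.37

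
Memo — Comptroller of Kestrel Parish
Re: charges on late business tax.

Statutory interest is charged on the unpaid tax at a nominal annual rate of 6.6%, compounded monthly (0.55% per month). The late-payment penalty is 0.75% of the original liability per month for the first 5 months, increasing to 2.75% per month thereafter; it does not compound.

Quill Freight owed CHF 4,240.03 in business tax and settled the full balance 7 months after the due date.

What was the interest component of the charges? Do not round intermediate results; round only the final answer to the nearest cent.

CHF 165.96

Interest: CHF 4,240.03 × ((1 + 0.0055)^7 − 1) = CHF 4,240.03 × 0.0391411… = CHF 165.9595…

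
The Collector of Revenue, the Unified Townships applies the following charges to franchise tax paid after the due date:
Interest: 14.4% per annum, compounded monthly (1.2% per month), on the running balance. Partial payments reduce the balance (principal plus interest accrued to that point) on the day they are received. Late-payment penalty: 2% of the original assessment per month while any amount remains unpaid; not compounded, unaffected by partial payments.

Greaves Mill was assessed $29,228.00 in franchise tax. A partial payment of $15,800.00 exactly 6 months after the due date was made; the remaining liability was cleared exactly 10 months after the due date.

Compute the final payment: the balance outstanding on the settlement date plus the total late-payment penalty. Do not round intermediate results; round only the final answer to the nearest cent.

Balance at month 6: $29,228.0000 × (1 + 0.012)^6 = $31,396.5677…
After $15,800.00 payment: $31,396.5677… − $15,800.00 = $15,596.5677…
Balance at month 10: $15,596.5677… × (1 + 0.012)^4 = $16,358.7865…
Penalty: 10 × 2% × $29,228.00 = $5,845.60
Final settlement = outstanding balance + penalty = $16,358.7865… + $5,845.60 = $22,204.39

$22,204.39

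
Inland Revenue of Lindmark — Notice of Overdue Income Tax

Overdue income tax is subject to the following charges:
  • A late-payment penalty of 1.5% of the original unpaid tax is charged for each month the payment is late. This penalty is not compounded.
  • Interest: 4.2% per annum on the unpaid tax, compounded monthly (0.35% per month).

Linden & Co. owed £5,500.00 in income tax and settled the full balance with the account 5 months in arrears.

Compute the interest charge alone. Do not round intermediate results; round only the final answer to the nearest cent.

£96.93

Interest: £5,500.00 × ((1 + 0.0035)^5 − 1) = £5,500.00 × 0.0176229… = £96.9261…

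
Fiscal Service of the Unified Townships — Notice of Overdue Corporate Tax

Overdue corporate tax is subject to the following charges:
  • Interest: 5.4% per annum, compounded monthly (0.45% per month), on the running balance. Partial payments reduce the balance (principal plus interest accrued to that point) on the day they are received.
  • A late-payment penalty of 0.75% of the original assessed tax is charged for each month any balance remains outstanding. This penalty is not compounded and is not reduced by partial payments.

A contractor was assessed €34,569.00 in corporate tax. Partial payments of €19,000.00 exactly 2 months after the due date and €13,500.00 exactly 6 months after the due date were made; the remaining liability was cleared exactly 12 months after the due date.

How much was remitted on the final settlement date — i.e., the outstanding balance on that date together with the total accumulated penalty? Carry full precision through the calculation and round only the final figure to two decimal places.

Balance at month 2: €34,569.0000 × (1 + 0.0045)^2 = €34,880.8210…
After €19,000.00 payment: €34,880.8210… − €19,000.00 = €15,880.8210…
Balance at month 6: €15,880.8210… × (1 + 0.0045)^4 = €16,168.6111…
After €13,500.00 payment: €16,168.6111… − €13,500.00 = €2,668.6111…
Balance at month 12: €2,668.6111… × (1 + 0.0045)^6 = €2,741.4791…
Penalty: 12 × 0.75% × €34,569.00 = €3,111.21
Final settlement = outstanding balance + penalty = €2,741.4791… + €3,111.21 = €5,852.69

€5,852.69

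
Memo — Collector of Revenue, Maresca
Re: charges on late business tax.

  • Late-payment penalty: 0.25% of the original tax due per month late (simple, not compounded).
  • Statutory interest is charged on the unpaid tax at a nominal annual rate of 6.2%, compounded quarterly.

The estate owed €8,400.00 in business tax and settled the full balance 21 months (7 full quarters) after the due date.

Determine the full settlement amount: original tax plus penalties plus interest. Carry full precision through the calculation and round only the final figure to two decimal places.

Late-payment penalty = 0.25% × €8,400.00 × 21 mo = €441.00
Interest (6.2%/yr ÷ 4 = 1.55%/quarter): €8,400.00 × ((1 + 0.0155)^7 − 1) = €954.8920…
Total = €8,400.00 + €441.0000 + €954.8920… = €9,795.89

€9,795.89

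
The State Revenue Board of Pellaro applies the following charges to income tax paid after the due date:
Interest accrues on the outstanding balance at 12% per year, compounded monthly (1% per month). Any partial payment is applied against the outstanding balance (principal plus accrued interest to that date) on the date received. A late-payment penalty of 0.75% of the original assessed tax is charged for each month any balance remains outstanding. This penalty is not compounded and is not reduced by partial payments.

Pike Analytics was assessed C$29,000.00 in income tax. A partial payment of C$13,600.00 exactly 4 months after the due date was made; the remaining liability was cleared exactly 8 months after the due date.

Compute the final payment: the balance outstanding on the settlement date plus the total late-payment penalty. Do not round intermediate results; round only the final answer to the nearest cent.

C$18,990.63

Balance at month 4: C$29,000.0000 × (1 + 0.01)^4 = C$30,177.5163…
After C$13,600.00 payment: C$30,177.5163… − C$13,600.00 = C$16,577.5163…
Balance at month 8: C$16,577.5163… × (1 + 0.01)^4 = C$17,250.6299…
Penalty: 8 × 0.75% × C$29,000.00 = C$1,740.00
Final settlement = outstanding balance + penalty = C$17,250.6299… + C$1,740.00 = C$18,990.63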